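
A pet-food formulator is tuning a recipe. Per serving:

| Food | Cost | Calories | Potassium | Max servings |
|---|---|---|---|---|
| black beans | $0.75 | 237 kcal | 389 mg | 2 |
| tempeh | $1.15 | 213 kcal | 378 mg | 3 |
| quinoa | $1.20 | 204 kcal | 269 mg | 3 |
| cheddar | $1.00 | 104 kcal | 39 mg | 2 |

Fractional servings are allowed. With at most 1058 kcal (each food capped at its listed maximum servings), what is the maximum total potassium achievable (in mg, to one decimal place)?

1821.7 mg

Potassium per kcal: tempeh 1.775, black beans 1.641, quinoa 1.319, cheddar 0.375.
Take 3 servings of tempeh: uses 639 kcal, +1134.0 mg potassium (running total 1134.0 mg).
Take 1.768 servings of black beans: uses 419 kcal, +687.7 mg potassium (running total 1821.7 mg).
Greedy by best ratio exhausts the calories allowance optimally: 1821.7 mg.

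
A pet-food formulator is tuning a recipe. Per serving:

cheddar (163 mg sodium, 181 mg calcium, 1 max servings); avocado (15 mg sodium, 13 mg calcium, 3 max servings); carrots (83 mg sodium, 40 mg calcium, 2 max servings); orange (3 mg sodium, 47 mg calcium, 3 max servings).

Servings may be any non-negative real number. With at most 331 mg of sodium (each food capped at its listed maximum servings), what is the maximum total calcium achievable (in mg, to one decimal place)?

415.9 mg

Calcium per mg sodium: orange 15.67, cheddar 1.11, avocado 0.8667, carrots 0.4819.
Take 3 servings of orange: uses 9 mg sodium, +141.0 mg calcium (running total 141.0 mg).
Take 1 serving of cheddar: uses 163 mg sodium, +181.0 mg calcium (running total 322.0 mg).
Take 3 servings of avocado: uses 45 mg sodium, +39.0 mg calcium (running total 361.0 mg).
Take 1.373 servings of carrots: uses 114 mg sodium, +54.9 mg calcium (running total 415.9 mg).
Greedy by best ratio exhausts the sodium allowance optimally: 415.9 mg.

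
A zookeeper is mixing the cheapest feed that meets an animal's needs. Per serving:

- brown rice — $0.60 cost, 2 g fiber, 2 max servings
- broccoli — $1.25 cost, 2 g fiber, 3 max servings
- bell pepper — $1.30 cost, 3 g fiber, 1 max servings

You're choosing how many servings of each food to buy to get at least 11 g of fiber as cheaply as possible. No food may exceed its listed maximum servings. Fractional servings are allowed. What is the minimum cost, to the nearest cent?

Cost per g of fiber: brown rice $0.3000, bell pepper $0.4333, broccoli $0.6250.
Take 2 servings of brown rice: +4.0 g fiber for $1.20 (total $1.20, still need 7.0 g).
Take 1 serving of bell pepper: +3.0 g fiber for $1.30 (total $2.50, still need 4.0 g).
Take 2 servings of broccoli: +4.0 g fiber for $2.50 (total $5.00, still need 0.0 g).
Greedy by cheapest-per-g is optimal for a single linear constraint, so the minimum cost is $5.00.

$5.00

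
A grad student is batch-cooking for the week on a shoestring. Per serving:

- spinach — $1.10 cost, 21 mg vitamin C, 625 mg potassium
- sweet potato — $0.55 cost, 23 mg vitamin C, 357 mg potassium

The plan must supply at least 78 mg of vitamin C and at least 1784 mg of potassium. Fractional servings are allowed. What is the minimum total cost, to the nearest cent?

This is a tiny linear program; its minimum lies at a vertex of the feasible set. List the vertices and price them.
spinach only: max(78/21, 1784/625) = 3.714 servings → $4.09.
sweet potato only: max(78/23, 1784/357) = 4.997 servings → $2.75.
spinach + sweet potato with both tight: 1.917 servings and 1.641 servings → $3.01.
Cheapest feasible corner: $2.75.

$2.75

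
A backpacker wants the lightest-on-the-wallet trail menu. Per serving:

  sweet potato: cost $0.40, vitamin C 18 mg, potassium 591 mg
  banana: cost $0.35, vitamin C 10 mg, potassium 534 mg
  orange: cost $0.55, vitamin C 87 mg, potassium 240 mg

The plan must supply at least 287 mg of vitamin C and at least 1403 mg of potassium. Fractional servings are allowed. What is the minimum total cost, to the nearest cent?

With two linear requirements the optimum uses one or two foods; enumerate the corners.
sweet potato only: max(287/18, 1403/591) = 15.94 servings → $6.38.
banana only: max(287/10, 1403/534) = 28.7 servings → $10.04.
orange only: max(287/87, 1403/240) = 5.846 servings → $3.22.
sweet potato + banana: intersection lies outside the first quadrant.
sweet potato + orange with both tight: 1.129 servings and 3.065 servings → $2.14.
banana + orange with both tight: 1.207 servings and 3.16 servings → $2.16.
So the least-cost plan costs $2.14.

$2.14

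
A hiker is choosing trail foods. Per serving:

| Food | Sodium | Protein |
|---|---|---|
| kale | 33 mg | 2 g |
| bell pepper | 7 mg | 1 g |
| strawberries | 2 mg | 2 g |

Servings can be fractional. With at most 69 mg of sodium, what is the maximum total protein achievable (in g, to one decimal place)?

Protein per mg sodium: strawberries 1, bell pepper 0.1429, kale 0.06061.
With no serving limits, spend the whole sodium allowance on strawberries: 69 mg / 2 mg × 2 g = 69.0 g.

69.0 g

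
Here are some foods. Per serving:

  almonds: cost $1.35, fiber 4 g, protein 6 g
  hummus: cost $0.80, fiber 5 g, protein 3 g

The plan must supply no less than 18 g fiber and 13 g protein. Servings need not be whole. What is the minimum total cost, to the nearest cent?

$3.31

almonds only: max(18/4, 13/6) = 4.5 servings → $6.08.
hummus only: max(18/5, 13/3) = 4.333 servings → $3.47.
almonds + hummus with both tight: 0.6111 servings and 3.111 servings → $3.31.
The minimum over all feasible corners is $3.31.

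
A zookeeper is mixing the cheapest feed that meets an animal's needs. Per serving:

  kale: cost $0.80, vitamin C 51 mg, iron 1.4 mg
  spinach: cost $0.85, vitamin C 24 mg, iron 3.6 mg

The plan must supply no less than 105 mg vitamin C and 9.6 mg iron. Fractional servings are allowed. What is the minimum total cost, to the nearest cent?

$2.73

An LP optimum is at a vertex; with two nutrient constraints at most two foods are used. Check each candidate.
kale only: max(105/51, 9.6/1.4) = 6.857 servings → $5.49.
spinach only: max(105/24, 9.6/3.6) = 4.375 servings → $3.72.
kale + spinach with both tight: 0.984 servings and 2.284 servings → $2.73.
So the least-cost plan costs $2.73.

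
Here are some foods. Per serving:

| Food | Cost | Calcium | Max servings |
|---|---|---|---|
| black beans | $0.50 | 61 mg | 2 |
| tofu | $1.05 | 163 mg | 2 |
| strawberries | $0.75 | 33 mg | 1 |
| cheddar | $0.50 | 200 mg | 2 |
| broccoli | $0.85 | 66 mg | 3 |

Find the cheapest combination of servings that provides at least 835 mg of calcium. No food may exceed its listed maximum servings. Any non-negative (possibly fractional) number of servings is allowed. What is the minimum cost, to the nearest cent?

$3.99

Cost per mg of calcium: cheddar $0.0025, tofu $0.0064, black beans $0.0082, broccoli $0.0129, strawberries $0.0227.
Take 2 servings of cheddar: +400.0 mg calcium for $1.00 (total $1.00, still need 435.0 mg).
Take 2 servings of tofu: +326.0 mg calcium for $2.10 (total $3.10, still need 109.0 mg).
Take 1.787 servings of black beans: +109.0 mg calcium for $0.89 (total $3.99, still need 0.0 mg).
Filling from the cheapest source first is optimal under one linear minimum: $3.99.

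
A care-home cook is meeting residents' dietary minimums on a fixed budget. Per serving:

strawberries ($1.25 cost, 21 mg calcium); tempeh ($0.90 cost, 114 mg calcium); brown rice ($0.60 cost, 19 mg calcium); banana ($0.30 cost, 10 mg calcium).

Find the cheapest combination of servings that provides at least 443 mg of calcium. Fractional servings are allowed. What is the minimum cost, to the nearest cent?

$3.50

Cost per mg of calcium: tempeh $0.0079, banana $0.0300, brown rice $0.0316, strawberries $0.0595.
With no serving limits, use only tempeh: 443 mg / 114 mg = 3.886 servings × $0.90 = $3.50.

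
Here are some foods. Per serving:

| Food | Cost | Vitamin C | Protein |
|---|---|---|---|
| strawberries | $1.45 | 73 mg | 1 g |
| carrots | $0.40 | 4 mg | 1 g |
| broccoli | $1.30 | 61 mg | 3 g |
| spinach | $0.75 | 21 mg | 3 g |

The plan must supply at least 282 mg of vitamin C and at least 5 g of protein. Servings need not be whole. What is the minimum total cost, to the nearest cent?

strawberries only: max(282/73, 5/1) = 5 servings → $7.25.
carrots only: max(282/4, 5/1) = 70.5 servings → $28.20.
broccoli only: max(282/61, 5/3) = 4.623 servings → $6.01.
spinach only: max(282/21, 5/3) = 13.43 servings → $10.07.
strawberries + carrots with both tight: 3.797 servings and 1.203 servings → $5.99.
strawberries + broccoli with both tight: 3.424 servings and 0.5253 servings → $5.65.
strawberries + spinach with both tight: 3.742 servings and 0.4192 servings → $5.74.
carrots + broccoli: the both-tight solution has a negative serving — not a feasible corner.
carrots + spinach: the both-tight solution has a negative serving — not a feasible corner.
broccoli + spinach: the both-tight solution has a negative serving — not a feasible corner.
Cheapest feasible corner: $5.65.

$5.65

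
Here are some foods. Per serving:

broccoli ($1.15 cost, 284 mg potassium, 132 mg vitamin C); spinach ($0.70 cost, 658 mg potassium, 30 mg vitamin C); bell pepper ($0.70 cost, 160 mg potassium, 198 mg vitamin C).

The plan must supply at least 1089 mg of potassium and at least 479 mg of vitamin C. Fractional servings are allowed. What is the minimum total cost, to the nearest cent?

$2.35

For a min-cost LP with two ≥-constraints, a basic feasible solution has at most two positive variables.
broccoli only: max(1089/284, 479/132) = 3.835 servings → $4.41.
spinach only: max(1089/658, 479/30) = 15.97 servings → $11.18.
bell pepper only: max(1089/160, 479/198) = 6.806 servings → $4.76.
broccoli + spinach with both tight: 3.606 servings and 0.09845 servings → $4.22.
broccoli + bell pepper with both targets exact would need a negative amount; discard.
spinach + bell pepper with both tight: 1.108 servings and 2.251 servings → $2.35.
The minimum over all feasible corners is $2.35.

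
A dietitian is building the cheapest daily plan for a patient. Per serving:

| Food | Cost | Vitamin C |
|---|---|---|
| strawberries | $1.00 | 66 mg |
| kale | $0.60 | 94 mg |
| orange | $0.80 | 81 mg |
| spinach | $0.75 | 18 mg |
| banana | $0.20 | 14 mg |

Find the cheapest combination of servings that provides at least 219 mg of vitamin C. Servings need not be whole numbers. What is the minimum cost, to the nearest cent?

Cost per mg of vitamin C: kale $0.0064, orange $0.0099, banana $0.0143, strawberries $0.0152, spinach $0.0417.
With no serving limits, use only kale: 219 mg / 94 mg = 2.33 servings × $0.60 = $1.40.

$1.40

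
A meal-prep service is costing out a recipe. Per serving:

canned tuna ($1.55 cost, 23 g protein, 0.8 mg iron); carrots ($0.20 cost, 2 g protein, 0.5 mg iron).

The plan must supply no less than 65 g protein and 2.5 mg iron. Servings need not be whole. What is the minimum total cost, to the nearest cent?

$4.42

The cheapest plan sits at a corner of the feasible region — with two constraints it uses at most two foods.
canned tuna only: max(65/23, 2.5/0.8) = 3.125 servings → $4.84.
carrots only: max(65/2, 2.5/0.5) = 32.5 servings → $6.50.
canned tuna + carrots with both tight: 2.778 servings and 0.5556 servings → $4.42.
So the least-cost plan costs $4.42.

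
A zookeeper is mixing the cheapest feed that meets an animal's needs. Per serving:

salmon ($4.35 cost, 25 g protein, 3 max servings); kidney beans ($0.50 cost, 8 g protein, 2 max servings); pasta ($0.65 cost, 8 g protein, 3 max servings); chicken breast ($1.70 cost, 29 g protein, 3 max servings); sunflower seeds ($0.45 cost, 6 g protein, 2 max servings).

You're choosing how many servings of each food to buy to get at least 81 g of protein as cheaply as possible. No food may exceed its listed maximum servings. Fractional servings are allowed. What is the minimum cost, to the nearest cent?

Cost per g of protein: chicken breast $0.0586, kidney beans $0.0625, sunflower seeds $0.0750, pasta $0.0813, salmon $0.1740.
Take 2.793 servings of chicken breast: +81.0 g protein for $4.75 (total $4.75, still need 0.0 g).
Greedy by cheapest-per-g is optimal for a single linear constraint, so the minimum cost is $4.75.

$4.75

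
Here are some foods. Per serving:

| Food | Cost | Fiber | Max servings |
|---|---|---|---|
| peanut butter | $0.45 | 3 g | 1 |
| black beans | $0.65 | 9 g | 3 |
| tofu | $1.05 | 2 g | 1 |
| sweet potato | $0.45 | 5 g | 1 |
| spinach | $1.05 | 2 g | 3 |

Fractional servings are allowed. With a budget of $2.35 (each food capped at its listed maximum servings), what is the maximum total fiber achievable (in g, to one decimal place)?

31.4 g

Fiber per dollar: black beans 13.85, sweet potato 11.11, peanut butter 6.667, tofu 1.905, spinach 1.905.
Take 3 servings of black beans: spends $1.95, +27.0 g fiber (running total 27.0 g).
Take 0.8889 servings of sweet potato: spends $0.40, +4.4 g fiber (running total 31.4 g).
Greedy by best ratio exhausts the cost allowance optimally: 31.4 g.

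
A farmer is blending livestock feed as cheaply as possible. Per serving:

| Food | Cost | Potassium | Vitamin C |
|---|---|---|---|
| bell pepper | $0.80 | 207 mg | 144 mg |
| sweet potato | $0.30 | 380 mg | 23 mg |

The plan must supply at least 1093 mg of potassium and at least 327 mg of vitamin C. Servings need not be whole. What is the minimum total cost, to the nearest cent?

A basic optimal solution has at most two foods positive. Try each food alone and each pair with both targets met exactly.
bell pepper only: max(1093/207, 327/144) = 5.28 servings → $4.22.
sweet potato only: max(1093/380, 327/23) = 14.22 servings → $4.27.
bell pepper + sweet potato with both tight: 1.984 servings and 1.796 servings → $2.13.
Cheapest feasible corner: $2.13.

$2.13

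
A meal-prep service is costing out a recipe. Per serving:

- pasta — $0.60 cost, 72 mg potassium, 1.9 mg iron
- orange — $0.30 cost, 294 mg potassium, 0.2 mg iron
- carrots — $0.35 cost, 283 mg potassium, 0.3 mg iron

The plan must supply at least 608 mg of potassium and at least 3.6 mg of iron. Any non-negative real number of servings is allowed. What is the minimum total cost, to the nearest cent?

$1.53

A basic optimal solution has at most two foods positive. Try each food alone and each pair with both targets met exactly.
pasta only: max(608/72, 3.6/1.9) = 8.444 servings → $5.07.
orange only: max(608/294, 3.6/0.2) = 18 servings → $5.40.
carrots only: max(608/283, 3.6/0.3) = 12 servings → $4.20.
pasta + orange with both tight: 1.721 servings and 1.646 servings → $1.53.
pasta + carrots with both tight: 1.621 servings and 1.736 servings → $1.58.
orange + carrots: the both-tight solution has a negative serving — not a feasible corner.
Cheapest feasible corner: $1.53.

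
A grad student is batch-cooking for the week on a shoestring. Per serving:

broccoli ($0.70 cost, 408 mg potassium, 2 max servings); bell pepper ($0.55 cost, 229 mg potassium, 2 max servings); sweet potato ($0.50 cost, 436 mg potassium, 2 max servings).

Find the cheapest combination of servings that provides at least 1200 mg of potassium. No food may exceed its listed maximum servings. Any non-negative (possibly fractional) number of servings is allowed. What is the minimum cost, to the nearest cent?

$1.56

Cost per mg of potassium: sweet potato $0.0011, broccoli $0.0017, bell pepper $0.0024.
Take 2 servings of sweet potato: +872.0 mg potassium for $1.00 (total $1.00, still need 328.0 mg).
Take 0.8039 servings of broccoli: +328.0 mg potassium for $0.56 (total $1.56, still need 0.0 mg).
Greedy by cheapest-per-mg is optimal for a single linear constraint, so the minimum cost is $1.56.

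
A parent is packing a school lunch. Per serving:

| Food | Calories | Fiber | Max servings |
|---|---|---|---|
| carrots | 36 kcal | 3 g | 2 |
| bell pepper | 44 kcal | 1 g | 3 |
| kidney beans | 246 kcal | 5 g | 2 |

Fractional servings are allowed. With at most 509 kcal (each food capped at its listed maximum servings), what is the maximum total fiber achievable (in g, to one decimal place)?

15.2 g

Fiber per kcal: carrots 0.08333, bell pepper 0.02273, kidney beans 0.02033.
Take 2 servings of carrots: uses 72 kcal, +6.0 g fiber (running total 6.0 g).
Take 3 servings of bell pepper: uses 132 kcal, +3.0 g fiber (running total 9.0 g).
Take 1.24 servings of kidney beans: uses 305 kcal, +6.2 g fiber (running total 15.2 g).
Filling greedily by fiber-per-kcal is optimal for one linear limit, giving 15.2 g.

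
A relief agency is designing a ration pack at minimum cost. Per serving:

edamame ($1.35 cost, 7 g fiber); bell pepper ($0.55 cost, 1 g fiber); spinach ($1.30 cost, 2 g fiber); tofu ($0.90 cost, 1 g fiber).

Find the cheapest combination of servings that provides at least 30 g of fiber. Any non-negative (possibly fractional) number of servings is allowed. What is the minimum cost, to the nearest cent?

$5.79

Cost per g of fiber: edamame $0.1929, bell pepper $0.5500, spinach $0.6500, tofu $0.9000.
With no serving limits, use only edamame: 30 g / 7 g = 4.286 servings × $1.35 = $5.79.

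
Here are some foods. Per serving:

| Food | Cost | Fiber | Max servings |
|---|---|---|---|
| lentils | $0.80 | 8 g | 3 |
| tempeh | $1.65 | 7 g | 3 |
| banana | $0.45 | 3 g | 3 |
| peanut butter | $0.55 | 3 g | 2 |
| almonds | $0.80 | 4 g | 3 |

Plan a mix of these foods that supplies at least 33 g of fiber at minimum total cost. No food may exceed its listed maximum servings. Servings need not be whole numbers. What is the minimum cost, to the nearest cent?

Cost per g of fiber: lentils $0.1000, banana $0.1500, peanut butter $0.1833, almonds $0.2000, tempeh $0.2357.
Take 3 servings of lentils: +24.0 g fiber for $2.40 (total $2.40, still need 9.0 g).
Take 3 servings of banana: +9.0 g fiber for $1.35 (total $3.75, still need 0.0 g).
Greedy by cheapest-per-g is optimal for a single linear constraint, so the minimum cost is $3.75.

$3.75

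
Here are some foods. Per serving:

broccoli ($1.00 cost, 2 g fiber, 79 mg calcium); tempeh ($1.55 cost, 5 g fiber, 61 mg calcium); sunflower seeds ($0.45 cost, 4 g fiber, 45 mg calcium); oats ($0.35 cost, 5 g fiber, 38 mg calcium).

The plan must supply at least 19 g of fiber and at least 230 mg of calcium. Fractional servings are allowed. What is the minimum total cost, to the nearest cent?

broccoli only: max(19/2, 230/79) = 9.5 servings → $9.50.
tempeh only: max(19/5, 230/61) = 3.8 servings → $5.89.
sunflower seeds only: max(19/4, 230/45) = 5.111 servings → $2.30.
oats only: max(19/5, 230/38) = 6.053 servings → $2.12.
broccoli + tempeh with both targets exact would need a negative amount; discard.
broccoli + sunflower seeds with both tight: 0.2876 servings and 4.606 servings → $2.36.
broccoli + oats with both tight: 1.342 servings and 3.263 servings → $2.48.
tempeh + sunflower seeds with both tight: 3.421 servings and 0.4737 servings → $5.52.
tempeh + oats with both tight: 3.722 servings and 0.07826 servings → $5.80.
sunflower seeds + oats: the both-tight solution has a negative serving — not a feasible corner.
Cheapest feasible corner: $2.12.

$2.12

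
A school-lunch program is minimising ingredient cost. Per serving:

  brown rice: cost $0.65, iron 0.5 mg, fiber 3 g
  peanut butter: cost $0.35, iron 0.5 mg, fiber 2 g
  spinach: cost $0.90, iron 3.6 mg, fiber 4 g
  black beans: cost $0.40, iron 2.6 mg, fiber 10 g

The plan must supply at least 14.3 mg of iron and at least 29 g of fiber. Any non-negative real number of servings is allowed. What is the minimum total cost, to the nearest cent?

A basic optimal solution has at most two foods positive. Try each food alone and each pair with both targets met exactly.
brown rice only: max(14.3/0.5, 29/3) = 28.6 servings → $18.59.
peanut butter only: max(14.3/0.5, 29/2) = 28.6 servings → $10.01.
spinach only: max(14.3/3.6, 29/4) = 7.25 servings → $6.53.
black beans only: max(14.3/2.6, 29/10) = 5.5 servings → $2.20.
brown rice + peanut butter: the both-tight solution has a negative serving — not a feasible corner.
brown rice + spinach with both tight: 5.364 servings and 3.227 servings → $6.39.
brown rice + black beans: intersection lies outside the first quadrant.
peanut butter + spinach with both tight: 9.077 servings and 2.712 servings → $5.62.
peanut butter + black beans: intersection lies outside the first quadrant.
spinach + black beans with both tight: 2.641 servings and 1.844 servings → $3.11.
The minimum over all feasible corners is $2.20.

$2.20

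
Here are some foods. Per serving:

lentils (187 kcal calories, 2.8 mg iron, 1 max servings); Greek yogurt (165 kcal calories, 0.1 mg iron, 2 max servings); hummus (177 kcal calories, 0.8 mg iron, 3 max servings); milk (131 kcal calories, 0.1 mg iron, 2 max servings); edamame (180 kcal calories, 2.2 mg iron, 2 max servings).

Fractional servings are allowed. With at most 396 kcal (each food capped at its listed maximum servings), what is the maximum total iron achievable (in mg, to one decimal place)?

5.4 mg

Iron per kcal: lentils 0.01497, edamame 0.01222, hummus 0.00452, milk 0.0007634, Greek yogurt 0.0006061.
Take 1 serving of lentils: uses 187 kcal, +2.8 mg iron (running total 2.8 mg).
Take 1.161 servings of edamame: uses 209 kcal, +2.6 mg iron (running total 5.4 mg).
Filling greedily by iron-per-kcal is optimal for one linear limit, giving 5.4 mg.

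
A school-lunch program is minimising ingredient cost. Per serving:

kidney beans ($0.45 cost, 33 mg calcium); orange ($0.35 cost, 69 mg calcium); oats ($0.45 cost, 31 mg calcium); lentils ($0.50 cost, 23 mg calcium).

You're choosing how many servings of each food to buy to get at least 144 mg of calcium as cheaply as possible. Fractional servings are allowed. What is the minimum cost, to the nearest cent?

$0.73

Cost per mg of calcium: orange $0.0051, kidney beans $0.0136, oats $0.0145, lentils $0.0217.
With no serving limits, use only orange: 144 mg / 69 mg = 2.087 servings × $0.35 = $0.73.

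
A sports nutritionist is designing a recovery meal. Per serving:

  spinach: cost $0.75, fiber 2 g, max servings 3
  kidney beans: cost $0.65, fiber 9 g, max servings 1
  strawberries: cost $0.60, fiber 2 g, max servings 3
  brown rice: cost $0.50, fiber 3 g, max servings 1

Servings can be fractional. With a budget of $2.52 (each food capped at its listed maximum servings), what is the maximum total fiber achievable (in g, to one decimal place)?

16.6 g

Fiber per dollar: kidney beans 13.85, brown rice 6, strawberries 3.333, spinach 2.667.
Take 1 serving of kidney beans: spends $0.65, +9.0 g fiber (running total 9.0 g).
Take 1 serving of brown rice: spends $0.50, +3.0 g fiber (running total 12.0 g).
Take 2.283 servings of strawberries: spends $1.37, +4.6 g fiber (running total 16.6 g).
Greedy by best ratio exhausts the cost allowance optimally: 16.6 g.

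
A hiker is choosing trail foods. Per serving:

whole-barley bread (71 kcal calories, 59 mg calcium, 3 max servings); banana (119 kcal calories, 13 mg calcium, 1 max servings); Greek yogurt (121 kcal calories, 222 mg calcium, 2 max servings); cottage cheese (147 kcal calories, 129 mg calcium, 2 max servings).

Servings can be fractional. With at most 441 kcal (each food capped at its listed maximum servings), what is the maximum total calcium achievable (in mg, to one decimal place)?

Calcium per kcal: Greek yogurt 1.835, cottage cheese 0.8776, whole-barley bread 0.831, banana 0.1092.
Take 2 servings of Greek yogurt: uses 242 kcal, +444.0 mg calcium (running total 444.0 mg).
Take 1.354 servings of cottage cheese: uses 199 kcal, +174.6 mg calcium (running total 618.6 mg).
Greedy by best ratio exhausts the calories allowance optimally: 618.6 mg.

618.6 mg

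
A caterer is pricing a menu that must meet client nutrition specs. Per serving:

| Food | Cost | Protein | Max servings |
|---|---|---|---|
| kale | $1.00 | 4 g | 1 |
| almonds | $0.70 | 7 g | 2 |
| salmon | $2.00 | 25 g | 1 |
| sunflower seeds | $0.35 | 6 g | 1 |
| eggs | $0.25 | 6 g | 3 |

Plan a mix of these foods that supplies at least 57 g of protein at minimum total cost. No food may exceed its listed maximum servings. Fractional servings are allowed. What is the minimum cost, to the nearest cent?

$3.90

Cost per g of protein: eggs $0.0417, sunflower seeds $0.0583, salmon $0.0800, almonds $0.1000, kale $0.2500.
Take 3 servings of eggs: +18.0 g protein for $0.75 (total $0.75, still need 39.0 g).
Take 1 serving of sunflower seeds: +6.0 g protein for $0.35 (total $1.10, still need 33.0 g).
Take 1 serving of salmon: +25.0 g protein for $2.00 (total $3.10, still need 8.0 g).
Take 1.143 servings of almonds: +8.0 g protein for $0.80 (total $3.90, still need 0.0 g).
Greedy by cheapest-per-g is optimal for a single linear constraint, so the minimum cost is $3.90.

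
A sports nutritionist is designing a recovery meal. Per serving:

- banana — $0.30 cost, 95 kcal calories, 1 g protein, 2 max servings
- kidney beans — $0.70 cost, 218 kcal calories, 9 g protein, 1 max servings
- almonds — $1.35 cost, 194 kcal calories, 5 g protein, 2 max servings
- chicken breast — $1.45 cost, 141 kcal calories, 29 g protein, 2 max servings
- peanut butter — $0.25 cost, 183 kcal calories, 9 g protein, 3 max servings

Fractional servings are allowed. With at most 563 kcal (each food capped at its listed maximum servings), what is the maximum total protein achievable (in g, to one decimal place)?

Protein per kcal: chicken breast 0.2057, peanut butter 0.04918, kidney beans 0.04128, almonds 0.02577, banana 0.01053.
Take 2 servings of chicken breast: uses 282 kcal, +58.0 g protein (running total 58.0 g).
Take 1.536 servings of peanut butter: uses 281 kcal, +13.8 g protein (running total 71.8 g).
Greedy by best ratio exhausts the calories allowance optimally: 71.8 g.

71.8 g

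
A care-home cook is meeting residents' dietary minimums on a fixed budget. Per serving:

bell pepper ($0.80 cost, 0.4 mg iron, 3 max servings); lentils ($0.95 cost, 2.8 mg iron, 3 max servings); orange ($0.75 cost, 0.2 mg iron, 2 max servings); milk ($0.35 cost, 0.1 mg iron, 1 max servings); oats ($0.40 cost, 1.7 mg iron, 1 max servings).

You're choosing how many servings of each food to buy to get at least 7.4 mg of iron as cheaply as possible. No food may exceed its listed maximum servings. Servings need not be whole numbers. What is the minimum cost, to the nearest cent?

Cost per mg of iron: oats $0.2353, lentils $0.3393, bell pepper $2.0000, milk $3.5000, orange $3.7500.
Take 1 serving of oats: +1.7 mg iron for $0.40 (total $0.40, still need 5.7 mg).
Take 2.036 servings of lentils: +5.7 mg iron for $1.93 (total $2.33, still need 0.0 mg).
Greedy by cheapest-per-mg is optimal for a single linear constraint, so the minimum cost is $2.33.

$2.33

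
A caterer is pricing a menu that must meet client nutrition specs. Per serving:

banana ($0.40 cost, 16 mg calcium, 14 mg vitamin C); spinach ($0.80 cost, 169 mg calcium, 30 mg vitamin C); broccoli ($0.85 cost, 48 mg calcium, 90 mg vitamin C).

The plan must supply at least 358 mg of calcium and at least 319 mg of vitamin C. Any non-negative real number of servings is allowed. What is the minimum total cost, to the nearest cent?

Check every corner: each single food scaled to meet both minima, and each pair solved so both constraints bind.
banana only: max(358/16, 319/14) = 22.79 servings → $9.11.
spinach only: max(358/169, 319/30) = 10.63 servings → $8.51.
broccoli only: max(358/48, 319/90) = 7.458 servings → $6.34.
banana + spinach: intersection lies outside the first quadrant.
banana + broccoli with both tight: 22.02 servings and 0.1198 servings → $8.91.
spinach + broccoli with both tight: 1.228 servings and 3.135 servings → $3.65.
Cheapest feasible corner: $3.65.

$3.65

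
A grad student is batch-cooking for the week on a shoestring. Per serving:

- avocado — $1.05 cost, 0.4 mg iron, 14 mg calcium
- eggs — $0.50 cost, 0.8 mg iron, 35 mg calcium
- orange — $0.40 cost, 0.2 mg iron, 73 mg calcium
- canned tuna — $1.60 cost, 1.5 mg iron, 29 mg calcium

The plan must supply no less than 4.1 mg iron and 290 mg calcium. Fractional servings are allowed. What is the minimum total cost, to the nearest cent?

$3.04

This is a tiny linear program; its minimum lies at a vertex of the feasible set. List the vertices and price them.
avocado only: max(4.1/0.4, 290/14) = 20.71 servings → $21.75.
eggs only: max(4.1/0.8, 290/35) = 8.286 servings → $4.14.
orange only: max(4.1/0.2, 290/73) = 20.5 servings → $8.20.
canned tuna only: max(4.1/1.5, 290/29) = 10 servings → $16.00.
avocado + eggs: the both-tight solution has a negative serving — not a feasible corner.
avocado + orange with both tight: 9.14 servings and 2.22 servings → $10.49.
avocado + canned tuna: the both-tight solution has a negative serving — not a feasible corner.
eggs + orange with both tight: 4.695 servings and 1.722 servings → $3.04.
eggs + canned tuna with both targets exact would need a negative amount; discard.
orange + canned tuna with both tight: 3.048 servings and 2.327 servings → $4.94.
So the least-cost plan costs $3.04.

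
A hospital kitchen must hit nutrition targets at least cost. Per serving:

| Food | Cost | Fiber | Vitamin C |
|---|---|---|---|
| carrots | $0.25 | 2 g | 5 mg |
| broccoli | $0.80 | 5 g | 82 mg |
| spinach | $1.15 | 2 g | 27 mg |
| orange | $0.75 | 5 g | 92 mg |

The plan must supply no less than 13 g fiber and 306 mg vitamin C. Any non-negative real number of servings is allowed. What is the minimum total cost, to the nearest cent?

$2.49

A basic optimal solution has at most two foods positive. Try each food alone and each pair with both targets met exactly.
carrots only: max(13/2, 306/5) = 61.2 servings → $15.30.
broccoli only: max(13/5, 306/82) = 3.732 servings → $2.99.
spinach only: max(13/2, 306/27) = 11.33 servings → $13.03.
orange only: max(13/5, 306/92) = 3.326 servings → $2.49.
carrots + broccoli: the both-tight solution has a negative serving — not a feasible corner.
carrots + spinach: the both-tight solution has a negative serving — not a feasible corner.
carrots + orange: the both-tight solution has a negative serving — not a feasible corner.
broccoli + spinach with both targets exact would need a negative amount; discard.
broccoli + orange with both targets exact would need a negative amount; discard.
spinach + orange: the both-tight solution has a negative serving — not a feasible corner.
Cheapest feasible corner: $2.49.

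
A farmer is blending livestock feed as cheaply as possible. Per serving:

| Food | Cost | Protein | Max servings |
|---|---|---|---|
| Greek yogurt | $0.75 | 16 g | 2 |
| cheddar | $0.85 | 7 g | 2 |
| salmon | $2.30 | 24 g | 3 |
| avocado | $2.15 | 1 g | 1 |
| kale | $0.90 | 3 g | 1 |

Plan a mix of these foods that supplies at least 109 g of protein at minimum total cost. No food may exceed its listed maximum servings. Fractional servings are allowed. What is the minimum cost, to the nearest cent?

$9.01

Cost per g of protein: Greek yogurt $0.0469, salmon $0.0958, cheddar $0.1214, kale $0.3000, avocado $2.1500.
Take 2 servings of Greek yogurt: +32.0 g protein for $1.50 (total $1.50, still need 77.0 g).
Take 3 servings of salmon: +72.0 g protein for $6.90 (total $8.40, still need 5.0 g).
Take 0.7143 servings of cheddar: +5.0 g protein for $0.61 (total $9.01, still need 0.0 g).
Greedy by cheapest-per-g is optimal for a single linear constraint, so the minimum cost is $9.01.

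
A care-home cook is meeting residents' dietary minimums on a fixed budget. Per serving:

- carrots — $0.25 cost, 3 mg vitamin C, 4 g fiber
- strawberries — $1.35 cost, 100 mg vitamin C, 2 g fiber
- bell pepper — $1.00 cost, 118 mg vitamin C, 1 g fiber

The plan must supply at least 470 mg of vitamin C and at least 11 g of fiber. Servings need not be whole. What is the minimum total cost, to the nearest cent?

Two binding constraints pin down two serving amounts, so the optimal mix uses at most two foods. The candidates are each food alone (scaled to the tighter of vitamin C/fiber) and each pair with both constraints tight.
carrots only: max(470/3, 11/4) = 156.7 servings → $39.17.
strawberries only: max(470/100, 11/2) = 5.5 servings → $7.42.
bell pepper only: max(470/118, 11/1) = 11 servings → $11.00.
carrots + strawberries with both tight: 0.4061 servings and 4.688 servings → $6.43.
carrots + bell pepper with both tight: 1.765 servings and 3.938 servings → $4.38.
strawberries + bell pepper: intersection lies outside the first quadrant.
The minimum over all feasible corners is $4.38.

$4.38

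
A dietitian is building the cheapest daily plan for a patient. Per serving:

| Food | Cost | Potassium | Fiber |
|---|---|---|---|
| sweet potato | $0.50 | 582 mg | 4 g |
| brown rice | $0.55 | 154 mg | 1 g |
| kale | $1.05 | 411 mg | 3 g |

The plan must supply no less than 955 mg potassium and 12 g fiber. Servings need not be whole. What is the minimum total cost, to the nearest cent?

sweet potato only: max(955/582, 12/4) = 3 servings → $1.50.
brown rice only: max(955/154, 12/1) = 12 servings → $6.60.
kale only: max(955/411, 12/3) = 4 servings → $4.20.
sweet potato + brown rice with both targets exact would need a negative amount; discard.
sweet potato + kale: intersection lies outside the first quadrant.
brown rice + kale with both targets exact would need a negative amount; discard.
The minimum over all feasible corners is $1.50.

$1.50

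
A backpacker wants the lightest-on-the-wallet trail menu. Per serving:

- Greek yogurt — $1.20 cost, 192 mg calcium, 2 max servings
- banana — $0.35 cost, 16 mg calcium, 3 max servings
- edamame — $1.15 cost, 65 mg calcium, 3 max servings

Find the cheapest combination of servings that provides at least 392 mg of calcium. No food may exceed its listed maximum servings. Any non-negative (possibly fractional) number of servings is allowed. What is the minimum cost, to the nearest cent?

Cost per mg of calcium: Greek yogurt $0.0063, edamame $0.0177, banana $0.0219.
Take 2 servings of Greek yogurt: +384.0 mg calcium for $2.40 (total $2.40, still need 8.0 mg).
Take 0.1231 servings of edamame: +8.0 mg calcium for $0.14 (total $2.54, still need 0.0 mg).
Greedy by cheapest-per-mg is optimal for a single linear constraint, so the minimum cost is $2.54.

$2.54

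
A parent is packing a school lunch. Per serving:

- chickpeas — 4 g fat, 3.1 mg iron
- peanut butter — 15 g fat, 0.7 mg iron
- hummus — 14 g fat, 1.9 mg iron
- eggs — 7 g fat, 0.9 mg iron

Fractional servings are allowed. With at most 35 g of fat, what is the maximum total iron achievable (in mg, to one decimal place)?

27.1 mg

Iron per g fat: chickpeas 0.775, hummus 0.1357, eggs 0.1286, peanut butter 0.04667.
With no serving limits, spend the whole fat allowance on chickpeas: 35 g / 4 g × 3.1 mg = 27.1 mg.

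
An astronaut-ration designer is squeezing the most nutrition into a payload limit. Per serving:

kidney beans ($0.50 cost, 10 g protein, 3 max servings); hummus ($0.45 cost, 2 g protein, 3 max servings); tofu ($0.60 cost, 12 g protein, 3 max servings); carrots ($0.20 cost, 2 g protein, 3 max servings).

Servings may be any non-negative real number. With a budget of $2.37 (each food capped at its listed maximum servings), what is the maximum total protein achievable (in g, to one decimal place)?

Protein per dollar: kidney beans 20, tofu 20, carrots 10, hummus 4.444.
Take 3 servings of kidney beans: spends $1.50, +30.0 g protein (running total 30.0 g).
Take 1.45 servings of tofu: spends $0.87, +17.4 g protein (running total 47.4 g).
Greedy by best ratio exhausts the cost allowance optimally: 47.4 g.

47.4 g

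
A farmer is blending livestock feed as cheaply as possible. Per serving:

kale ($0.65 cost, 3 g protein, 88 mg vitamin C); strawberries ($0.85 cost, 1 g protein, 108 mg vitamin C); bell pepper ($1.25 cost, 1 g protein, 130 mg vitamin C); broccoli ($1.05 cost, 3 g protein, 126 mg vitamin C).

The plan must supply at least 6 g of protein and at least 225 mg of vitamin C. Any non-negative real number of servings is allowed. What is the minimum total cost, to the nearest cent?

$1.66

With two linear requirements the optimum uses one or two foods; enumerate the corners.
kale only: max(6/3, 225/88) = 2.557 servings → $1.66.
strawberries only: max(6/1, 225/108) = 6 servings → $5.10.
bell pepper only: max(6/1, 225/130) = 6 servings → $7.50.
broccoli only: max(6/3, 225/126) = 2 servings → $2.10.
kale + strawberries with both tight: 1.792 servings and 0.6229 servings → $1.69.
kale + bell pepper with both tight: 1.838 servings and 0.4868 servings → $1.80.
kale + broccoli with both tight: 0.7105 servings and 1.289 servings → $1.82.
strawberries + bell pepper: intersection lies outside the first quadrant.
strawberries + broccoli: intersection lies outside the first quadrant.
bell pepper + broccoli: the both-tight solution has a negative serving — not a feasible corner.
Cheapest feasible corner: $1.66.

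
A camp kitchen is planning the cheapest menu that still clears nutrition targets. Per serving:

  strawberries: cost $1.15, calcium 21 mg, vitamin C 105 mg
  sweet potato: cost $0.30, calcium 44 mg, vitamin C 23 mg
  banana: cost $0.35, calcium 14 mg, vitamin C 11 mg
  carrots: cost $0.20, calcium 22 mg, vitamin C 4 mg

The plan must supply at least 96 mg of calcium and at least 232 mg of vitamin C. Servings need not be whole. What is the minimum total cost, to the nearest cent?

$2.60

Two binding constraints pin down two serving amounts, so the optimal mix uses at most two foods. The candidates are each food alone (scaled to the tighter of calcium/vitamin C) and each pair with both constraints tight.
strawberries only: max(96/21, 232/105) = 4.571 servings → $5.26.
sweet potato only: max(96/44, 232/23) = 10.09 servings → $3.03.
banana only: max(96/14, 232/11) = 21.09 servings → $7.38.
carrots only: max(96/22, 232/4) = 58 servings → $11.60.
strawberries + sweet potato with both tight: 1.934 servings and 1.259 servings → $2.60.
strawberries + banana with both tight: 1.769 servings and 4.203 servings → $3.51.
strawberries + carrots with both tight: 2.12 servings and 2.34 servings → $2.91.
sweet potato + banana: the both-tight solution has a negative serving — not a feasible corner.
sweet potato + carrots: intersection lies outside the first quadrant.
banana + carrots: intersection lies outside the first quadrant.
Cheapest feasible corner: $2.60.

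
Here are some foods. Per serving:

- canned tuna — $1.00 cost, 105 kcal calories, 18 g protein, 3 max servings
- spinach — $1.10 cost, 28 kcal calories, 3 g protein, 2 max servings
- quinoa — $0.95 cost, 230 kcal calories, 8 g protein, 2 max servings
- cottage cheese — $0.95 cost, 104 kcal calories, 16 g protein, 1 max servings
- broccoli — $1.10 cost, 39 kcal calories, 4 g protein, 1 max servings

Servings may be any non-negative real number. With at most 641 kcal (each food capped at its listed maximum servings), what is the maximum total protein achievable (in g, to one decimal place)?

84.4 g

Protein per kcal: canned tuna 0.1714, cottage cheese 0.1538, spinach 0.1071, broccoli 0.1026, quinoa 0.03478.
Take 3 servings of canned tuna: uses 315 kcal, +54.0 g protein (running total 54.0 g).
Take 1 serving of cottage cheese: uses 104 kcal, +16.0 g protein (running total 70.0 g).
Take 2 servings of spinach: uses 56 kcal, +6.0 g protein (running total 76.0 g).
Take 1 serving of broccoli: uses 39 kcal, +4.0 g protein (running total 80.0 g).
Take 0.5522 servings of quinoa: uses 127 kcal, +4.4 g protein (running total 84.4 g).
Filling greedily by protein-per-kcal is optimal for one linear limit, giving 84.4 g.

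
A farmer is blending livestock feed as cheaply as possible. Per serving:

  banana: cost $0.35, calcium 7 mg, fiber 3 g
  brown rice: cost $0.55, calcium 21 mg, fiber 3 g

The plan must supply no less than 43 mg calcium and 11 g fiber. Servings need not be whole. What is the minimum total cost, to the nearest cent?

The cheapest plan sits at a corner of the feasible region — with two constraints it uses at most two foods.
banana only: max(43/7, 11/3) = 6.143 servings → $2.15.
brown rice only: max(43/21, 11/3) = 3.667 servings → $2.02.
banana + brown rice with both tight: 2.429 servings and 1.238 servings → $1.53.
The minimum over all feasible corners is $1.53.

$1.53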